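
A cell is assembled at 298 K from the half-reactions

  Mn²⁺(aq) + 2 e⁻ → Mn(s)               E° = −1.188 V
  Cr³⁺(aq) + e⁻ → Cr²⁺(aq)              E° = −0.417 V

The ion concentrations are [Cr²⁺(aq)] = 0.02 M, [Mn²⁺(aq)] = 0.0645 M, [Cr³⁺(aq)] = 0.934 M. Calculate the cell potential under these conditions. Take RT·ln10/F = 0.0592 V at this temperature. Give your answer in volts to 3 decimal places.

Cr³⁺/Cr²⁺ is reduced (cathode, E° = −0.417 V) and Mn²⁺/Mn is oxidized (anode).
E°cell = E°cat − E°an = −0.417 − (−1.188) = +0.771 V; n = 2.
Balancing gives 2 Cr³⁺(aq) + Mn(s) → 2 Cr²⁺(aq) + Mn²⁺(aq); hence Q = ([Cr²⁺(aq)]^2·[Mn²⁺(aq)]) / [Cr³⁺(aq)]^2 = 2.96×10^−5 (log Q = −4.529).
By the Nernst equation, E = +0.771 − (0.0592/2)·(−4.529) = +0.905 V.

+0.905 V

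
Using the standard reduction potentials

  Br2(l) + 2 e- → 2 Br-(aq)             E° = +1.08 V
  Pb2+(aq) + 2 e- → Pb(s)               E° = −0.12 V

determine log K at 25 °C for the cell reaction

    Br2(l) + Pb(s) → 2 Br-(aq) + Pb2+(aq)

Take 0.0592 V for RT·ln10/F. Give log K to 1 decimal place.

log K = 40.5

The Br₂/Br⁻ couple is reduced (cathode); E°cell = +1.08 − (−0.12) = +1.20 V with n = 2.
At equilibrium E = 0, so log K = nE°cell / 0.0592 = (2)(+1.20) / 0.0592 = 40.5.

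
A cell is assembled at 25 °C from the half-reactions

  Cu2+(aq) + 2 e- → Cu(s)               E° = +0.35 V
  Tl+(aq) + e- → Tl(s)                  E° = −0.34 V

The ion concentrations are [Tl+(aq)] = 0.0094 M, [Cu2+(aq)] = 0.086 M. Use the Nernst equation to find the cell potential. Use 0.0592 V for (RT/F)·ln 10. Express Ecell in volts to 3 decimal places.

Cu²⁺/Cu is reduced (cathode, E° = +0.35 V) and Tl⁺/Tl is oxidized (anode).
E°cell = +0.35 − (−0.34) = +0.69 V, with n = 2 electrons transferred.
For the overall reaction Cu2+(aq) + 2 Tl(s) → Cu(s) + 2 Tl+(aq), Q = [Tl+(aq)]^2 / [Cu2+(aq)] = 0.00103, giving log Q = −2.988.
E = E° − (0.0592/n)·log Q = +0.69 − (0.0592/2)(−2.988) = +0.778 V.

+0.778 V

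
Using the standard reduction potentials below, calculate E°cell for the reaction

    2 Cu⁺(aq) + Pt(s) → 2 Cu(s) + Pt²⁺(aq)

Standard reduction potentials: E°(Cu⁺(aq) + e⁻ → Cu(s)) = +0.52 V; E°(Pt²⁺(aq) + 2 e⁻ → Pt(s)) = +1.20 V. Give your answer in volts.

Cu⁺(aq) gains electrons, so the Cu⁺/Cu couple is the cathode; the Pt²⁺/Pt couple is the anode.
E°cell = E°(cathode) − E°(anode) = +0.52 − (+1.20) = −0.68 V.

−0.68 V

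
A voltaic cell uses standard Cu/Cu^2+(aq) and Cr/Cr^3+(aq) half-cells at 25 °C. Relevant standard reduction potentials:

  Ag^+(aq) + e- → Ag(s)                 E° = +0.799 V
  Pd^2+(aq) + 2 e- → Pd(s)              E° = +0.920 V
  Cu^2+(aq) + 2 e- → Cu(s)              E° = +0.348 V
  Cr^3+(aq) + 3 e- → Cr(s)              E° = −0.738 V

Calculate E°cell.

The Cu²⁺/Cu couple has the higher E°, so Cu ion is reduced (cathode) and Cr is oxidized (anode).
E°cell = E°(cathode) − E°(anode) = +0.348 − (−0.738) = +1.086 V.

+1.086 V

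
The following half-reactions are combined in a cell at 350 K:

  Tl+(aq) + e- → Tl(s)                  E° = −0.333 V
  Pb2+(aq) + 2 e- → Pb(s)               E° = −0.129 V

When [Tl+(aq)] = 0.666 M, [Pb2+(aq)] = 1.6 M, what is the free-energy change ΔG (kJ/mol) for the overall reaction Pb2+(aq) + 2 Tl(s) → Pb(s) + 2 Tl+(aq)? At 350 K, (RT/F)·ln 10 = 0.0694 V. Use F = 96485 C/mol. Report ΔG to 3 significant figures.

−43.1 kJ/mol

With Pb²⁺/Pb reduced at the cathode, E°cell = −0.129 − (−0.333) = +0.204 V and n = 2.
The reaction quotient is [Tl+(aq)]^2 / [Pb2+(aq)] = 0.277; by Nernst, E = +0.204 − (0.0694/2)(−0.557) = +0.2233 V.
Then ΔG = −nFE = −2 × 96485 × +0.2233 J/mol = −43.1 kJ/mol.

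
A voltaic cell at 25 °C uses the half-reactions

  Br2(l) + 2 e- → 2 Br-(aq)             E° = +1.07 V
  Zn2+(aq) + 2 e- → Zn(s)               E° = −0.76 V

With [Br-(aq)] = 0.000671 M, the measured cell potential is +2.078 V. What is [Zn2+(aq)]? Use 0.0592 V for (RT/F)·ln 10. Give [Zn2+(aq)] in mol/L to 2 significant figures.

0.0093 M

Br₂/Br⁻ is the cathode (higher E°); E°cell = +1.07 − (−0.76) = +1.83 V with n = 2.
Rearranging E = E° − (0.0592/n)·log Q gives log Q = 2(+1.83 − (+2.078))/0.0592 = −8.378.
The balanced reaction is Br2(l) + Zn(s) → 2 Br-(aq) + Zn2+(aq), so Q = [Br-(aq)]^2·[Zn2+(aq)].
Substituting the known concentrations and solving, log [Zn2+(aq)] = −2.031 and [Zn2+(aq)] = 0.0093 M.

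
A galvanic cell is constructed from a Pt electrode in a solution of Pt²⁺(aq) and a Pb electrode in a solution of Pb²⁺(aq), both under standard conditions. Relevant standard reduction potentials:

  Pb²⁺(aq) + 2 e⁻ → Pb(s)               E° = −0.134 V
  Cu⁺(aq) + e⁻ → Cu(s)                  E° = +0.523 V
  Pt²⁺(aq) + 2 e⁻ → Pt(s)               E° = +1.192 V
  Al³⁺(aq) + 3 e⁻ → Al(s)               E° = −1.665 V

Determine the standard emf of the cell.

+1.326 V

Of the two couples in this cell, the one with the more positive reduction potential is reduced at the cathode: here that is Pt²⁺/Pt (+1.192 V); Pb²⁺/Pb (−0.134 V) is the anode.
E°cell = E°(cathode) − E°(anode) = +1.192 − (−0.134) = +1.326 V.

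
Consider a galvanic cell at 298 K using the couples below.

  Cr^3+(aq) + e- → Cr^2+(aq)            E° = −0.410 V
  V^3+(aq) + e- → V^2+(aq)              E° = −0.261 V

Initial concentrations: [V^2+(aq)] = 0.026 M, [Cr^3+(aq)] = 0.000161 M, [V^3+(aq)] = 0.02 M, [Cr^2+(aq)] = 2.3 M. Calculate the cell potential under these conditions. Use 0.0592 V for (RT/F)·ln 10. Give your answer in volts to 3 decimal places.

V³⁺/V²⁺ is reduced (cathode, E° = −0.261 V) and Cr³⁺/Cr²⁺ is oxidized (anode).
E°cell = −0.261 − (−0.410) = +0.149 V, with n = 1 electron transferred.
For the overall reaction V^3+(aq) + Cr^2+(aq) → V^2+(aq) + Cr^3+(aq), Q = ([V^2+(aq)]·[Cr^3+(aq)]) / ([V^3+(aq)]·[Cr^2+(aq)]) = 9.1×10^−5, giving log Q = −4.041.
Applying E = E° − (RT ln10/nF)·log Q gives +0.149 − (0.0592/1)(−4.041) = +0.388 V.

+0.388 V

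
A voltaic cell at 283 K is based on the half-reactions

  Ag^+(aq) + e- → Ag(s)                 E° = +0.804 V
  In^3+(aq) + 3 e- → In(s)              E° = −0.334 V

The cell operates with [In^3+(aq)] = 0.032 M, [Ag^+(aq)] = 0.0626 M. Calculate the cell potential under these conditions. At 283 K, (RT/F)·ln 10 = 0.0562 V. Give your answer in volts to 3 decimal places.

Since E°(Ag⁺/Ag) > E°(In³⁺/In), Ag⁺/Ag serves as the cathode.
E°cell = +0.804 − (−0.334) = +1.138 V, with n = 3 electrons transferred.
Balancing gives 3 Ag^+(aq) + In(s) → 3 Ag(s) + In^3+(aq); hence Q = [In^3+(aq)] / [Ag^+(aq)]^3 = 130 (log Q = 2.115).
E = E° − (0.0562/n)·log Q = +1.138 − (0.0562/3)(2.115) = +1.098 V.

+1.098 V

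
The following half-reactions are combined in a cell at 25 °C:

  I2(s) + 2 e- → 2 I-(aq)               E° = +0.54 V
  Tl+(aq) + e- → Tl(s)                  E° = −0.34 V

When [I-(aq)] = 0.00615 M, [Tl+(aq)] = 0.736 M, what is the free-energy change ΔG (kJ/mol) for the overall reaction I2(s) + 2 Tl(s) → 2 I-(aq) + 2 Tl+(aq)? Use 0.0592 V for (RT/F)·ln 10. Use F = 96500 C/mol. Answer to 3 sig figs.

The standard cell potential is +0.54 − (−0.34) = +0.88 V, with n = 2 electrons in the balanced equation.
Q = [I-(aq)]^2·[Tl+(aq)]^2 = 2.05×10^−5, so log Q = −4.688 and E = +0.88 − (0.0592/2)(−4.688) = +1.0188 V.
ΔG = −nFE = −(2)(96500)(+1.0188) J/mol = −197 kJ/mol.

−197 kJ/mol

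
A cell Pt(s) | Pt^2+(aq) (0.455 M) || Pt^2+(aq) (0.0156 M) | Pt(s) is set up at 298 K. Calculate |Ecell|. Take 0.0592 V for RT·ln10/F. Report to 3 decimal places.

0.043 V

For a concentration cell E°cell = 0, since both electrodes use the same couple.
The compartment with the higher Pt^2+(aq) concentration (0.455 M) acts as the cathode; ions are reduced there and produced at the dilute (0.0156 M) anode.
With n = 2, Ecell = −(0.0592/2)·log([dilute]/[conc]) = −(0.0592/2)·log(0.0156/0.455) = +0.043 V.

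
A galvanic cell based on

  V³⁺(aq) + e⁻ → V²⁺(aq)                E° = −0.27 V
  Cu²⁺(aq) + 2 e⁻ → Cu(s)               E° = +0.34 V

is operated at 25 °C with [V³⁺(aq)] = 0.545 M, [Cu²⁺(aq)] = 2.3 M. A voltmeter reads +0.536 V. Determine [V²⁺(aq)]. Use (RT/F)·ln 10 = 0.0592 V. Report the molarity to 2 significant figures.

The Cu²⁺/Cu couple has the larger reduction potential, so it is the cathode: E°cell = +0.34 − (−0.27) = +0.61 V and n = 2.
Rearranging E = E° − (0.0592/n)·log Q gives log Q = 2(+0.61 − (+0.536))/0.0592 = 2.500.
For Cu²⁺(aq) + 2 V²⁺(aq) → Cu(s) + 2 V³⁺(aq), the reaction quotient is Q = [V³⁺(aq)]^2 / ([Cu²⁺(aq)]·[V²⁺(aq)]^2).
Isolating [V²⁺(aq)] in Q = 10^{2.500} yields log [V²⁺(aq)] = −1.694, i.e. 0.020 M.

0.020 M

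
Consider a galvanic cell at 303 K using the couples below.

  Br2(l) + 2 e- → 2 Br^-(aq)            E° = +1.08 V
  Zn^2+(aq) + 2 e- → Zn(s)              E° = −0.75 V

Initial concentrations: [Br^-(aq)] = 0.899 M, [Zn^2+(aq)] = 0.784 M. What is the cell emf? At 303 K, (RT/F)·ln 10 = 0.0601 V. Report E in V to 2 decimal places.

+1.84 V

The Br₂/Br⁻ couple has the more positive E°, so it is the cathode; Zn²⁺/Zn is the anode.
The standard potential is +1.08 − (−0.75) = +1.83 V and the balanced reaction transfers n = 2 electrons.
For the overall reaction Br2(l) + Zn(s) → 2 Br^-(aq) + Zn^2+(aq), Q = [Br^-(aq)]^2·[Zn^2+(aq)] = 0.634, giving log Q = −0.198.
E = E° − (0.0601/n)·log Q = +1.83 − (0.0601/2)(−0.198) = +1.84 V.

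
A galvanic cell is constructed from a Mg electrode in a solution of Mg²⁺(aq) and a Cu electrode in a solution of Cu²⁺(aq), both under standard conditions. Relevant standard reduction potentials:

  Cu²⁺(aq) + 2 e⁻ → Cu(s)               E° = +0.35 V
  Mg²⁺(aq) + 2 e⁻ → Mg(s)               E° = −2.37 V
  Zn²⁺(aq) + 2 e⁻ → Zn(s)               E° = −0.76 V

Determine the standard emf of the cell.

+2.72 V

The Cu²⁺/Cu couple has the higher E°, so Cu ion is reduced (cathode) and Mg is oxidized (anode).
E°cell = E°(cathode) − E°(anode) = +0.35 − (−2.37) = +2.72 V.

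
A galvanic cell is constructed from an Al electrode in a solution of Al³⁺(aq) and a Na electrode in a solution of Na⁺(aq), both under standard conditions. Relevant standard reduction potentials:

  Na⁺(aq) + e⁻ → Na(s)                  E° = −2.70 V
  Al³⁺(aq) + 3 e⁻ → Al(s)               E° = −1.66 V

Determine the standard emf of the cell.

+1.04 V

Of the two couples in this cell, the one with the more positive reduction potential is reduced at the cathode: here that is Al³⁺/Al (−1.66 V); Na⁺/Na (−2.70 V) is the anode.
E°cell = E°(cathode) − E°(anode) = −1.66 − (−2.70) = +1.04 V.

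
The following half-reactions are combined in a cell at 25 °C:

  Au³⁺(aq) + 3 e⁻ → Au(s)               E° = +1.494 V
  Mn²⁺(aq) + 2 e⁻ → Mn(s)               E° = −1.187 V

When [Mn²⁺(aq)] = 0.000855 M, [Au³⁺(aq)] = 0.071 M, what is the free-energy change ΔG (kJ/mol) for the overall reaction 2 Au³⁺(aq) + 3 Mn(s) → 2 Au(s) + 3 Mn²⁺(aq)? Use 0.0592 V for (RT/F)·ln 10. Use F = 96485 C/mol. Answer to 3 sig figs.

The standard cell potential is +1.494 − (−1.187) = +2.681 V, with n = 6 electrons in the balanced equation.
The reaction quotient is [Mn²⁺(aq)]^3 / [Au³⁺(aq)]^2 = 1.24×10^−7; by Nernst, E = +2.681 − (0.0592/6)(−6.907) = +2.7491 V.
Finally ΔG = −nFE = −(6)(96485 C/mol)(+2.7491 V) = −1590 kJ/mol.

−1590 kJ/mol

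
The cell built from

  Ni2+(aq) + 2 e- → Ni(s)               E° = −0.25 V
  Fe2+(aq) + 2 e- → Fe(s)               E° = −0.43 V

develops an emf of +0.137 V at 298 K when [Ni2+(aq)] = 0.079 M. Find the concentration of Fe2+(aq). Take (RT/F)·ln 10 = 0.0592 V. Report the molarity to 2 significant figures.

2.2 M

With Ni²⁺/Ni at the cathode and Fe²⁺/Fe at the anode, E°cell = −0.25 − (−0.43) = +0.18 V (n = 2).
From the Nernst equation, log Q = n(E° − E)/0.0592 = 2·(+0.18 − (+0.137))/0.0592 = 1.453.
For Ni2+(aq) + Fe(s) → Ni(s) + Fe2+(aq), the reaction quotient is Q = [Fe2+(aq)] / [Ni2+(aq)].
Substituting the known concentrations and solving, log [Fe2+(aq)] = 0.351 and [Fe2+(aq)] = 2.2 M.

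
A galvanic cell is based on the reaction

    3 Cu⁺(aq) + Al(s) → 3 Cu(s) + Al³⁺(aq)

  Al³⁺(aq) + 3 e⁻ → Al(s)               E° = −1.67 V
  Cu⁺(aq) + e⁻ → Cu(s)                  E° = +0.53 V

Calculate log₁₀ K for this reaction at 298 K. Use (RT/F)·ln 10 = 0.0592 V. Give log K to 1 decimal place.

log K = 111.5

The Cu⁺/Cu couple is reduced (cathode); E°cell = +0.53 − (−1.67) = +2.20 V with n = 3.
At equilibrium E = 0, so log K = nE°cell / 0.0592 = (3)(+2.20) / 0.0592 = 111.5.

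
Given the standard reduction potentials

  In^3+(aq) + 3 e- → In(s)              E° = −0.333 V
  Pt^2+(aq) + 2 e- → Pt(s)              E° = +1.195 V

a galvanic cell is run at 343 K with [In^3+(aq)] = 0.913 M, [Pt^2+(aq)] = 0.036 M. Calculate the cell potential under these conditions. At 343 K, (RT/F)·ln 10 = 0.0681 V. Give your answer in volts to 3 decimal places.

+1.480 V

Pt²⁺/Pt is reduced (cathode, E° = +1.195 V) and In³⁺/In is oxidized (anode).
The standard potential is +1.195 − (−0.333) = +1.528 V and the balanced reaction transfers n = 6 electrons.
Balancing gives 3 Pt^2+(aq) + 2 In(s) → 3 Pt(s) + 2 In^3+(aq); hence Q = [In^3+(aq)]^2 / [Pt^2+(aq)]^3 = 1.79×10^4 (log Q = 4.252).
E = E° − (0.0681/n)·log Q = +1.528 − (0.0681/6)(4.252) = +1.480 V.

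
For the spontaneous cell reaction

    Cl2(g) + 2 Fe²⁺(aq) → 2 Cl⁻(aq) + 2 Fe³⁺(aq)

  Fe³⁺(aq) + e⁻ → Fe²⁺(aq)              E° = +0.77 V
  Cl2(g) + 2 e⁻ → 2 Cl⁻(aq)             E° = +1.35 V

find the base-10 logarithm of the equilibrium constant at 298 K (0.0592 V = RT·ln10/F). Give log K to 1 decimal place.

The Cl₂/Cl⁻ couple is reduced (cathode); E°cell = +1.35 − (+0.77) = +0.58 V with n = 2.
At equilibrium E = 0, so log K = nE°cell / 0.0592 = (2)(+0.58) / 0.0592 = 19.6.

log K = 19.6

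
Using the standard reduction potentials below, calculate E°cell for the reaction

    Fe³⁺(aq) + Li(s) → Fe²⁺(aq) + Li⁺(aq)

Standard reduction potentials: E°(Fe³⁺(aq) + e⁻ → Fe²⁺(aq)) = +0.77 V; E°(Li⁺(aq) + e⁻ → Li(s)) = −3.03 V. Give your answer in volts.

+3.80 V

In the reaction as written, Fe³⁺(aq) is reduced (cathode) and Li⁺(aq) is produced by oxidation at the anode.
E°cell = E°(cathode) − E°(anode) = +0.77 − (−3.03) = +3.80 V.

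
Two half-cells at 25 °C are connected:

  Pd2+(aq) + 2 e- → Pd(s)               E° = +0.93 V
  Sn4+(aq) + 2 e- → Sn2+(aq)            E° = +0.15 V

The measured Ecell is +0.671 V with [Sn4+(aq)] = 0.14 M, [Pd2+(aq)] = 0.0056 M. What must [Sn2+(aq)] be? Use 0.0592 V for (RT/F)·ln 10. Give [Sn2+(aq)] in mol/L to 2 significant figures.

0.0052 M

Pd²⁺/Pd is the cathode (higher E°); E°cell = +0.93 − (+0.15) = +0.78 V with n = 2.
Since E = E° − (0.0592/n)·log Q, log Q = n(E° − E)/0.0592 = 3.682.
For Pd2+(aq) + Sn2+(aq) → Pd(s) + Sn4+(aq), the reaction quotient is Q = [Sn4+(aq)] / ([Pd2+(aq)]·[Sn2+(aq)]).
Solving for the unknown gives log [Sn2+(aq)] = −2.284, so [Sn2+(aq)] ≈ 0.0052 M.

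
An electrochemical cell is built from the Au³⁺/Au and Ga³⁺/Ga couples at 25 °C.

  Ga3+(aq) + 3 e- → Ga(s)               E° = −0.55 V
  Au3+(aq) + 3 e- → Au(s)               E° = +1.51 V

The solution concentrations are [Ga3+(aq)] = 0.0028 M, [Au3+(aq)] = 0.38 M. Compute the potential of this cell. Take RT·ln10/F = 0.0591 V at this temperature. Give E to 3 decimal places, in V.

+2.102 V

The Au³⁺/Au couple has the more positive E°, so it is the cathode; Ga³⁺/Ga is the anode.
The standard potential is +1.51 − (−0.55) = +2.06 V and the balanced reaction transfers n = 3 electrons.
For the overall reaction Au3+(aq) + Ga(s) → Au(s) + Ga3+(aq), Q = [Ga3+(aq)] / [Au3+(aq)] = 0.00737, giving log Q = −2.133.
By the Nernst equation, E = +2.06 − (0.0591/3)·(−2.133) = +2.102 V.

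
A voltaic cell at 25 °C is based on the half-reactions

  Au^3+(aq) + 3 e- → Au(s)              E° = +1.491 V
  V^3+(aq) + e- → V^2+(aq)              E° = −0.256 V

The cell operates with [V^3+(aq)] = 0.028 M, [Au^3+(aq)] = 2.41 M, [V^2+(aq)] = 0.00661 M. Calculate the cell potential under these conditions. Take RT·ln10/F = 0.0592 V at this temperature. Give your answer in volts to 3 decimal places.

+1.717 V

Au³⁺/Au is reduced (cathode, E° = +1.491 V) and V³⁺/V²⁺ is oxidized (anode).
E°cell = +1.491 − (−0.256) = +1.747 V, with n = 3 electrons transferred.
For the overall reaction Au^3+(aq) + 3 V^2+(aq) → Au(s) + 3 V^3+(aq), Q = [V^3+(aq)]^3 / ([Au^3+(aq)]·[V^2+(aq)]^3) = 31.5, giving log Q = 1.499.
By the Nernst equation, E = +1.747 − (0.0592/3)·(1.499) = +1.717 V.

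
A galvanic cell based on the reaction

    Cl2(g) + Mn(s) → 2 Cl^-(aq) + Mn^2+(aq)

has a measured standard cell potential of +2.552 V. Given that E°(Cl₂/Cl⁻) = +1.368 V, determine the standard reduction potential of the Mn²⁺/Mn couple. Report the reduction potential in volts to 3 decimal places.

In the reaction as written the Cl₂/Cl⁻ couple is reduced (cathode) and Mn²⁺/Mn is oxidized (anode), so E°cell = E°(Cl₂/Cl⁻) − E°(Mn²⁺/Mn).
E°(Mn²⁺/Mn) = E°(cathode) − E°cell = +1.368 − (+2.552) = −1.184 V.

−1.184 V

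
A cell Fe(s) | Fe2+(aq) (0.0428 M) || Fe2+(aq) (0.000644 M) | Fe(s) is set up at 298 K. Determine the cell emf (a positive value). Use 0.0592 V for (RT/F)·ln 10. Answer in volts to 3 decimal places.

For a concentration cell E°cell = 0, since both electrodes use the same couple.
The compartment with the higher Fe2+(aq) concentration (0.0428 M) acts as the cathode; ions are reduced there and produced at the dilute (0.000644 M) anode.
With n = 2, Ecell = −(0.0592/2)·log([dilute]/[conc]) = −(0.0592/2)·log(0.000644/0.0428) = +0.054 V.

0.054 V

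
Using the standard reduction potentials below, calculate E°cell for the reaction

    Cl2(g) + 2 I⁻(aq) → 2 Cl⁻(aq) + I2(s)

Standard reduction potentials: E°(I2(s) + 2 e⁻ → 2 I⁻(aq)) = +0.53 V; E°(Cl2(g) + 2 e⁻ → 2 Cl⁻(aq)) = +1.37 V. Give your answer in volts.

+0.84 V

Cl2(g) gains electrons, so the Cl₂/Cl⁻ couple is the cathode; the I₂/I⁻ couple is the anode.
E°cell = E°(cathode) − E°(anode) = +1.37 − (+0.53) = +0.84 V.
The positive value indicates the reaction is spontaneous as written.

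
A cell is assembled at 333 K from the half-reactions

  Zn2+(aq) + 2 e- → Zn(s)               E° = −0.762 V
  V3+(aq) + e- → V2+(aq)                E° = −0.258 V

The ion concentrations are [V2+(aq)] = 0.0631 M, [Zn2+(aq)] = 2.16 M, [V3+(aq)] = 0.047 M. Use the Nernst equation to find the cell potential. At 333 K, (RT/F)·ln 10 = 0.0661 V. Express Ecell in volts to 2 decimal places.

V³⁺/V²⁺ is reduced (cathode, E° = −0.258 V) and Zn²⁺/Zn is oxidized (anode).
E°cell = E°cat − E°an = −0.258 − (−0.762) = +0.504 V; n = 2.
Balancing gives 2 V3+(aq) + Zn(s) → 2 V2+(aq) + Zn2+(aq); hence Q = ([V2+(aq)]^2·[Zn2+(aq)]) / [V3+(aq)]^2 = 3.89 (log Q = 0.590).
E = E° − (0.0661/n)·log Q = +0.504 − (0.0661/2)(0.590) = +0.48 V.

+0.48 V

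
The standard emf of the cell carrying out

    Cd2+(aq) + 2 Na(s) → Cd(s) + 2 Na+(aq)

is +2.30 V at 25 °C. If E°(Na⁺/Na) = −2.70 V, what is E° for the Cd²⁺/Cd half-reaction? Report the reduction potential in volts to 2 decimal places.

−0.40 V

In the reaction as written the Cd²⁺/Cd couple is reduced (cathode) and Na⁺/Na is oxidized (anode), so E°cell = E°(Cd²⁺/Cd) − E°(Na⁺/Na).
E°(Cd²⁺/Cd) = E°cell + E°(anode) = +2.30 + (−2.70) = −0.40 V.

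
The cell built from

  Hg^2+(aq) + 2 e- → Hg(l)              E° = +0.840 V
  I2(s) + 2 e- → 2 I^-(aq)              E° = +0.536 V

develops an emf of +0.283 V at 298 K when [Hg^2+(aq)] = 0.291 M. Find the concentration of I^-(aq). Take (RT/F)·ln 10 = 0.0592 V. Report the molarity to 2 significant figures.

0.82 M

Hg²⁺/Hg is the cathode (higher E°); E°cell = +0.840 − (+0.536) = +0.304 V with n = 2.
From the Nernst equation, log Q = n(E° − E)/0.0592 = 2·(+0.304 − (+0.283))/0.0592 = 0.709.
The balanced reaction is Hg^2+(aq) + 2 I^-(aq) → Hg(l) + I2(s), so Q = 1 / ([Hg^2+(aq)]·[I^-(aq)]^2).
Isolating [I^-(aq)] in Q = 10^{0.709} yields log [I^-(aq)] = −0.086, i.e. 0.82 M.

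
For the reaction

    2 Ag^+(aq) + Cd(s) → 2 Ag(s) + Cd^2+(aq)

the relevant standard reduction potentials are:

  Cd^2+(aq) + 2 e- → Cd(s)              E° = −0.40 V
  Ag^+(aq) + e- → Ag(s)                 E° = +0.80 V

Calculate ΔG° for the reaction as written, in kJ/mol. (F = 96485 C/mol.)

In the reaction as written Ag^+(aq) is reduced, so the Ag⁺/Ag couple is the cathode and Cd²⁺/Cd is the anode.
E°cell = +0.80 − (−0.40) = +1.20 V; balancing electrons gives n = 2.
ΔG° = −nFE°cell = −(2)(96485)(+1.20) J/mol = −232 kJ/mol.

−232 kJ/mol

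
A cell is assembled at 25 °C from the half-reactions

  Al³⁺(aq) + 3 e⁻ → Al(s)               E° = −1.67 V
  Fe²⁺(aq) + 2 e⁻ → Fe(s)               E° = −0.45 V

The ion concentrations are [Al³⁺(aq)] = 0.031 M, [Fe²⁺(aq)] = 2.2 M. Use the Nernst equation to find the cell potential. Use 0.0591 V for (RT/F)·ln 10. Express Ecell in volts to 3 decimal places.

Fe²⁺/Fe is reduced (cathode, E° = −0.45 V) and Al³⁺/Al is oxidized (anode).
E°cell = E°cat − E°an = −0.45 − (−1.67) = +1.22 V; n = 6.
For the overall reaction 3 Fe²⁺(aq) + 2 Al(s) → 3 Fe(s) + 2 Al³⁺(aq), Q = [Al³⁺(aq)]^2 / [Fe²⁺(aq)]^3 = 9.03×10^−5, giving log Q = −4.045.
E = E° − (0.0591/n)·log Q = +1.22 − (0.0591/6)(−4.045) = +1.260 V.

+1.260 V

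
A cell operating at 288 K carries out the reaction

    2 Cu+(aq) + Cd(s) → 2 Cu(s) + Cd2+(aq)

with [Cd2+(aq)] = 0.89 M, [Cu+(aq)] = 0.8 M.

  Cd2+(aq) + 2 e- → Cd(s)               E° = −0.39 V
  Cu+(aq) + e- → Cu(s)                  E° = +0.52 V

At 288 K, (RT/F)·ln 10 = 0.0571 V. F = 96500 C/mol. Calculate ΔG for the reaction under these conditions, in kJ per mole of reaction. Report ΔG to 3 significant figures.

With Cu⁺/Cu reduced at the cathode, E°cell = +0.52 − (−0.39) = +0.91 V and n = 2.
The reaction quotient is [Cd2+(aq)] / [Cu+(aq)]^2 = 1.39; by Nernst, E = +0.91 − (0.0571/2)(0.143) = +0.9059 V.
Then ΔG = −nFE = −2 × 96500 × +0.9059 J/mol = −175 kJ/mol.

−175 kJ/mol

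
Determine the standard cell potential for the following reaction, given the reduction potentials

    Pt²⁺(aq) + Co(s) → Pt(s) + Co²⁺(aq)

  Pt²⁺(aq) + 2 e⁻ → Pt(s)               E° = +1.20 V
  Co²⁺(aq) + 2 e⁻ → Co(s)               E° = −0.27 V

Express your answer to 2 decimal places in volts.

+1.47 V

In the reaction as written, Pt²⁺(aq) is reduced (cathode) and Co²⁺(aq) is produced by oxidation at the anode.
E°cell = E°(cathode) − E°(anode) = +1.20 − (−0.27) = +1.47 V.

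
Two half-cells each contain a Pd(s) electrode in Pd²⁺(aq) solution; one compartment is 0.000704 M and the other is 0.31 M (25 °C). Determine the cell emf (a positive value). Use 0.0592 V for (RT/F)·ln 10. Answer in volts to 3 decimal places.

0.078 V

For a concentration cell E°cell = 0, since both electrodes use the same couple.
The compartment with the higher Pd²⁺(aq) concentration (0.31 M) acts as the cathode; ions are reduced there and produced at the dilute (0.000704 M) anode.
With n = 2, Ecell = −(0.0592/2)·log([dilute]/[conc]) = −(0.0592/2)·log(0.000704/0.31) = +0.078 V.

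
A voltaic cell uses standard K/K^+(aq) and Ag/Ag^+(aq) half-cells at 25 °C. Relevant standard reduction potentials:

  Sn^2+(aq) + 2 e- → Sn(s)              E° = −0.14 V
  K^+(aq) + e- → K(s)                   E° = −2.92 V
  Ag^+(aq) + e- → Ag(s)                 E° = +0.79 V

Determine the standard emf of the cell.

The Ag⁺/Ag couple has the higher E°, so Ag ion is reduced (cathode) and K is oxidized (anode).
E°cell = E°(cathode) − E°(anode) = +0.79 − (−2.92) = +3.71 V.

+3.71 V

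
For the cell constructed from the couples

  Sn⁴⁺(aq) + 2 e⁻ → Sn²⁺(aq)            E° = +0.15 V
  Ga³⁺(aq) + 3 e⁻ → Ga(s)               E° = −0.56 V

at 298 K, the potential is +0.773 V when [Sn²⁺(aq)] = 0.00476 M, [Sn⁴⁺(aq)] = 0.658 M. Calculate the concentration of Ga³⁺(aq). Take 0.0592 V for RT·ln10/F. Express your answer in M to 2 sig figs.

The Sn⁴⁺/Sn²⁺ couple has the larger reduction potential, so it is the cathode: E°cell = +0.15 − (−0.56) = +0.71 V and n = 6.
Rearranging E = E° − (0.0592/n)·log Q gives log Q = 6(+0.71 − (+0.773))/0.0592 = −6.385.
The balanced reaction is 3 Sn⁴⁺(aq) + 2 Ga(s) → 3 Sn²⁺(aq) + 2 Ga³⁺(aq), so Q = ([Sn²⁺(aq)]^3·[Ga³⁺(aq)]^2) / [Sn⁴⁺(aq)]^3.
Isolating [Ga³⁺(aq)] in Q = 10^{−6.385} yields log [Ga³⁺(aq)] = 0.018, i.e. 1.0 M.

1.0 M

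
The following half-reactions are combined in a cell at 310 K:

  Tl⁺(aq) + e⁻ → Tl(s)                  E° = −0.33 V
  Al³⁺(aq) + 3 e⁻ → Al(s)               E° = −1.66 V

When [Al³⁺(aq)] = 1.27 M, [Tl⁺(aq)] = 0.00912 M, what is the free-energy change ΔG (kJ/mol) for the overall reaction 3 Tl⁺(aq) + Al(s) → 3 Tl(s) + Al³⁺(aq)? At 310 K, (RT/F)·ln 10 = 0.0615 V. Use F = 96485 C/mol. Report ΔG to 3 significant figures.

−348 kJ/mol

E°cell = −0.33 − (−1.66) = +1.33 V; the balanced reaction transfers n = 3 electrons.
Q = [Al³⁺(aq)] / [Tl⁺(aq)]^3 = 1.67×10^6, so log Q = 6.224 and E = +1.33 − (0.0615/3)(6.224) = +1.2024 V.
Finally ΔG = −nFE = −(3)(96485 C/mol)(+1.2024 V) = −348 kJ/mol.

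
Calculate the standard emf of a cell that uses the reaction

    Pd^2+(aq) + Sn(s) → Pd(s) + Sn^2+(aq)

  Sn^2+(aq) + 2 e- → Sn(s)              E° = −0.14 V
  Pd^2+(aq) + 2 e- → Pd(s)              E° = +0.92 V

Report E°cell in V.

+1.06 V

In the reaction as written, Pd^2+(aq) is reduced (cathode) and Sn^2+(aq) is produced by oxidation at the anode.
E°cell = E°(cathode) − E°(anode) = +0.92 − (−0.14) = +1.06 V.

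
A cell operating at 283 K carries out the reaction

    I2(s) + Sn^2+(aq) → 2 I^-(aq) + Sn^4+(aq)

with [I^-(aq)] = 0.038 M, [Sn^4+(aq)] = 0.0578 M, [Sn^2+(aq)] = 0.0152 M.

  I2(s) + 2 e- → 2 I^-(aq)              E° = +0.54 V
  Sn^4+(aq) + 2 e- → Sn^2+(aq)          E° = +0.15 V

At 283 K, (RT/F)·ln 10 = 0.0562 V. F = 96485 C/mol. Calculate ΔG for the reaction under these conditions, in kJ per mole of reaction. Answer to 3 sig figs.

−87.5 kJ/mol

The standard cell potential is +0.54 − (+0.15) = +0.39 V, with n = 2 electrons in the balanced equation.
Here Q = ([I^-(aq)]^2·[Sn^4+(aq)]) / [Sn^2+(aq)] = 0.00549 (log Q = −2.260), giving E = +0.39 − (0.0562/2)·(−2.260) = +0.4535 V.
Finally ΔG = −nFE = −(2)(96485 C/mol)(+0.4535 V) = −87.5 kJ/mol.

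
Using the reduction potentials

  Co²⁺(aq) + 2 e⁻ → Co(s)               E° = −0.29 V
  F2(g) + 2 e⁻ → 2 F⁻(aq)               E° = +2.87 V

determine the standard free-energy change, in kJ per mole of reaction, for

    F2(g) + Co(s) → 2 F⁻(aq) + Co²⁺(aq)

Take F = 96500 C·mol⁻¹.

−610 kJ/mol

In the reaction as written F2(g) is reduced, so the F₂/F⁻ couple is the cathode and Co²⁺/Co is the anode.
E°cell = +2.87 − (−0.29) = +3.16 V; balancing electrons gives n = 2.
ΔG° = −nFE°cell = −(2)(96500)(+3.16) J/mol = −610 kJ/mol.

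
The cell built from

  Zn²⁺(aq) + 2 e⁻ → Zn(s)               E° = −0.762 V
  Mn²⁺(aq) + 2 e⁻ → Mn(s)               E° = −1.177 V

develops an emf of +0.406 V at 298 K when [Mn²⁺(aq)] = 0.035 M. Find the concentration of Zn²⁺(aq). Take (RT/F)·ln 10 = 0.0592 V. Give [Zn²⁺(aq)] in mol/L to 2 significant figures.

The Zn²⁺/Zn couple has the larger reduction potential, so it is the cathode: E°cell = −0.762 − (−1.177) = +0.415 V and n = 2.
Rearranging E = E° − (0.0592/n)·log Q gives log Q = 2(+0.415 − (+0.406))/0.0592 = 0.304.
The balanced reaction is Zn²⁺(aq) + Mn(s) → Zn(s) + Mn²⁺(aq), so Q = [Mn²⁺(aq)] / [Zn²⁺(aq)].
Substituting the known concentrations and solving, log [Zn²⁺(aq)] = −1.760 and [Zn²⁺(aq)] = 0.017 M.

0.017 M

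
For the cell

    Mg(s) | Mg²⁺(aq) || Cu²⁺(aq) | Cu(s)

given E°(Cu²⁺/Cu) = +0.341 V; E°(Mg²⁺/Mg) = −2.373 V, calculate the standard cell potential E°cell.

By convention the left-hand electrode in cell notation is the anode (oxidation) and the right-hand electrode is the cathode (reduction).
E°cell = E°(right) − E°(left) = +0.341 − (−2.373) = +2.714 V.

+2.714 V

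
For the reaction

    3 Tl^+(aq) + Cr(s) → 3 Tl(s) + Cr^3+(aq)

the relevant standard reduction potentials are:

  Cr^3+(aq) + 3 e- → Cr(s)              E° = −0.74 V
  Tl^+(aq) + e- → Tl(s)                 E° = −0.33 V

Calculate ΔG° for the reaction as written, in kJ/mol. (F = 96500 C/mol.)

In the reaction as written Tl^+(aq) is reduced, so the Tl⁺/Tl couple is the cathode and Cr³⁺/Cr is the anode.
E°cell = −0.33 − (−0.74) = +0.41 V; balancing electrons gives n = 3.
ΔG° = −nFE°cell = −(3)(96500)(+0.41) J/mol = −119 kJ/mol.

−119 kJ/mol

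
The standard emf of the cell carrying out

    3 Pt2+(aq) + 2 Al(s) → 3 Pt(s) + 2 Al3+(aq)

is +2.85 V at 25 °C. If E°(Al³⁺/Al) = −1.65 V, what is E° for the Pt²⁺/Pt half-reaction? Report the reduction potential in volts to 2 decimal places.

In the reaction as written the Pt²⁺/Pt couple is reduced (cathode) and Al³⁺/Al is oxidized (anode), so E°cell = E°(Pt²⁺/Pt) − E°(Al³⁺/Al).
E°(Pt²⁺/Pt) = E°cell + E°(anode) = +2.85 + (−1.65) = +1.20 V.

+1.20 V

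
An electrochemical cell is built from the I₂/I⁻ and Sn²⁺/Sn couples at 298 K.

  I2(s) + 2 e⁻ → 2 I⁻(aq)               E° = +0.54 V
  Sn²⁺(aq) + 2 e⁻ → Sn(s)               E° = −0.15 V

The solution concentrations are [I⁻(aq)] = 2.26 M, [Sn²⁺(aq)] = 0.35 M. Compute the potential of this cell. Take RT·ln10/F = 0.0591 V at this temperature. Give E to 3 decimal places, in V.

+0.683 V

Since E°(I₂/I⁻) > E°(Sn²⁺/Sn), I₂/I⁻ serves as the cathode.
E°cell = +0.54 − (−0.15) = +0.69 V, with n = 2 electrons transferred.
Balancing gives I2(s) + Sn(s) → 2 I⁻(aq) + Sn²⁺(aq); hence Q = [I⁻(aq)]^2·[Sn²⁺(aq)] = 1.79 (log Q = 0.252).
By the Nernst equation, E = +0.69 − (0.0591/2)·(0.252) = +0.683 V.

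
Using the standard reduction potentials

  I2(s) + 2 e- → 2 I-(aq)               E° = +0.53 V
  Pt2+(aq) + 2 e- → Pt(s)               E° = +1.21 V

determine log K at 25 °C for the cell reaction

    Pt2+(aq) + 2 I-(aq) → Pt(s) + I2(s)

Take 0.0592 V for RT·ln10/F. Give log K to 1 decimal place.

The Pt²⁺/Pt couple is reduced (cathode); E°cell = +1.21 − (+0.53) = +0.68 V with n = 2.
At equilibrium E = 0, so log K = nE°cell / 0.0592 = (2)(+0.68) / 0.0592 = 23.0.

log K = 23.0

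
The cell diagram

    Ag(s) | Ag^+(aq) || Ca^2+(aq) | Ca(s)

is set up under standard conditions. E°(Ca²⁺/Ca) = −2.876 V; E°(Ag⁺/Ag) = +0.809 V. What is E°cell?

−3.685 V

By convention the left-hand electrode in cell notation is the anode (oxidation) and the right-hand electrode is the cathode (reduction).
E°cell = E°(right) − E°(left) = −2.876 − (+0.809) = −3.685 V.
The negative sign shows that, as written, the cell would require an external voltage to drive the reaction.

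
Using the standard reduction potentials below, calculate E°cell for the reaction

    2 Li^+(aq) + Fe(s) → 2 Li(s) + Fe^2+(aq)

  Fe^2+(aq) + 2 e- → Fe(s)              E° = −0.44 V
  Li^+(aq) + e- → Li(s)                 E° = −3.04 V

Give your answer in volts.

−2.60 V

In the reaction as written, Li^+(aq) is reduced (cathode) and Fe^2+(aq) is produced by oxidation at the anode.
E°cell = E°(cathode) − E°(anode) = −3.04 − (−0.44) = −2.60 V.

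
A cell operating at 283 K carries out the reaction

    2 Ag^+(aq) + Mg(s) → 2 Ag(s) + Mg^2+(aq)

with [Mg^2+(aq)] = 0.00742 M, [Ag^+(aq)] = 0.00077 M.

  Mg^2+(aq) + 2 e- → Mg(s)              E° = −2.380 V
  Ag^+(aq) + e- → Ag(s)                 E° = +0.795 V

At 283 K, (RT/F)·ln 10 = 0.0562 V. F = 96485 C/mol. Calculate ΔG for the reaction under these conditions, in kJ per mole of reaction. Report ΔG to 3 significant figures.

−590 kJ/mol

With Ag⁺/Ag reduced at the cathode, E°cell = +0.795 − (−2.380) = +3.175 V and n = 2.
Here Q = [Mg^2+(aq)] / [Ag^+(aq)]^2 = 1.25×10^4 (log Q = 4.097), giving E = +3.175 − (0.0562/2)·(4.097) = +3.0599 V.
ΔG = −nFE = −(2)(96485)(+3.0599) J/mol = −590 kJ/mol.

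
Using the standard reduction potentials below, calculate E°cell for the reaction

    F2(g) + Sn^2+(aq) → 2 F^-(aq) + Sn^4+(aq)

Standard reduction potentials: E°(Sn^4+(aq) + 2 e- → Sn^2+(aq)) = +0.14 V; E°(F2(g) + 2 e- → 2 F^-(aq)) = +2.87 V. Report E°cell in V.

+2.73 V

In the reaction as written, F2(g) is reduced (cathode) and Sn^4+(aq) is produced by oxidation at the anode.
E°cell = E°(cathode) − E°(anode) = +2.87 − (+0.14) = +2.73 V.
The positive value indicates the reaction is spontaneous as written.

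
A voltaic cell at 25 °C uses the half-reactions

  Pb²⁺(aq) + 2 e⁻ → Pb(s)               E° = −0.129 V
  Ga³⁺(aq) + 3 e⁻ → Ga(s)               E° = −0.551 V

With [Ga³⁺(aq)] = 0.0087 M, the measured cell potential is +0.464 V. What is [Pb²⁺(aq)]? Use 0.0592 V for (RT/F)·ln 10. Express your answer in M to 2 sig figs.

1.1 M

The Pb²⁺/Pb couple has the larger reduction potential, so it is the cathode: E°cell = −0.129 − (−0.551) = +0.422 V and n = 6.
Since E = E° − (0.0592/n)·log Q, log Q = n(E° − E)/0.0592 = −4.257.
Balancing electrons gives 3 Pb²⁺(aq) + 2 Ga(s) → 3 Pb(s) + 2 Ga³⁺(aq); thus Q = [Ga³⁺(aq)]^2 / [Pb²⁺(aq)]^3.
Substituting the known concentrations and solving, log [Pb²⁺(aq)] = 0.045 and [Pb²⁺(aq)] = 1.1 M.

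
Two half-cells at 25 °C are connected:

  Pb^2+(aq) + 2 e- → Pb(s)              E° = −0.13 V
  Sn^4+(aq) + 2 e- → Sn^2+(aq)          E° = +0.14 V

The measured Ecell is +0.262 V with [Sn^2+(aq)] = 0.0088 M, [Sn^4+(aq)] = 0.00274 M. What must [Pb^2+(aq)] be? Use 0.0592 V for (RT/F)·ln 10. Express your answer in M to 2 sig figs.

Sn⁴⁺/Sn²⁺ is the cathode (higher E°); E°cell = +0.14 − (−0.13) = +0.27 V with n = 2.
Since E = E° − (0.0592/n)·log Q, log Q = n(E° − E)/0.0592 = 0.270.
The balanced reaction is Sn^4+(aq) + Pb(s) → Sn^2+(aq) + Pb^2+(aq), so Q = ([Sn^2+(aq)]·[Pb^2+(aq)]) / [Sn^4+(aq)].
Solving for the unknown gives log [Pb^2+(aq)] = −0.237, so [Pb^2+(aq)] ≈ 0.58 M.

0.58 M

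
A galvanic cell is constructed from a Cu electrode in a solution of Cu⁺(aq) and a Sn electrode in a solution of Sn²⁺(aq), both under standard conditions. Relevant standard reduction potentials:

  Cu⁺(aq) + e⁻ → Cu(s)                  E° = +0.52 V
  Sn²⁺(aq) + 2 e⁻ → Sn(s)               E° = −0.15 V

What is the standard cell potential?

Of the two couples in this cell, the one with the more positive reduction potential is reduced at the cathode: here that is Cu⁺/Cu (+0.52 V); Sn²⁺/Sn (−0.15 V) is the anode.
E°cell = E°(cathode) − E°(anode) = +0.52 − (−0.15) = +0.67 V.

+0.67 V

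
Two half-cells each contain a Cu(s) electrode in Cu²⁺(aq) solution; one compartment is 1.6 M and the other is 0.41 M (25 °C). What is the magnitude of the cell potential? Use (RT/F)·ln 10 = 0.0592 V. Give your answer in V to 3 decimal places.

0.018 V

For a concentration cell E°cell = 0, since both electrodes use the same couple.
The compartment with the higher Cu²⁺(aq) concentration (1.6 M) acts as the cathode; ions are reduced there and produced at the dilute (0.41 M) anode.
With n = 2, Ecell = −(0.0592/2)·log([dilute]/[conc]) = −(0.0592/2)·log(0.41/1.6) = +0.018 V.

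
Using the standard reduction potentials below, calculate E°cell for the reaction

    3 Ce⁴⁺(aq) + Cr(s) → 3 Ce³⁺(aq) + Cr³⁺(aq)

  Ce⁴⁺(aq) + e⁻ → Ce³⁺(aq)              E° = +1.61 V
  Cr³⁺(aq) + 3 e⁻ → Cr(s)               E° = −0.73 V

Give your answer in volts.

+2.34 V

Ce⁴⁺(aq) gains electrons, so the Ce⁴⁺/Ce³⁺ couple is the cathode; the Cr³⁺/Cr couple is the anode.
E°cell = E°(cathode) − E°(anode) = +1.61 − (−0.73) = +2.34 V.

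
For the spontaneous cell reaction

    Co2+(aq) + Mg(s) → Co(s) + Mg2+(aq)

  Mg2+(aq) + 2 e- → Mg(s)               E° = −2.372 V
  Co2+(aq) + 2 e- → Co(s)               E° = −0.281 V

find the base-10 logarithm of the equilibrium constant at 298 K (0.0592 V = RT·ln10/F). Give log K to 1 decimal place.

log K = 70.6

The Co²⁺/Co couple is reduced (cathode); E°cell = −0.281 − (−2.372) = +2.091 V with n = 2.
At equilibrium E = 0, so log K = nE°cell / 0.0592 = (2)(+2.091) / 0.0592 = 70.6.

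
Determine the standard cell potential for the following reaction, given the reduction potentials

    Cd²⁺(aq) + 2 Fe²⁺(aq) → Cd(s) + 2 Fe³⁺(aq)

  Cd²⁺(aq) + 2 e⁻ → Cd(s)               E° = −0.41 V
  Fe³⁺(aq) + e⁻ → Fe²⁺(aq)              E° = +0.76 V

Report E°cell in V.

−1.17 V

Cd²⁺(aq) gains electrons, so the Cd²⁺/Cd couple is the cathode; the Fe³⁺/Fe²⁺ couple is the anode.
E°cell = E°(cathode) − E°(anode) = −0.41 − (+0.76) = −1.17 V.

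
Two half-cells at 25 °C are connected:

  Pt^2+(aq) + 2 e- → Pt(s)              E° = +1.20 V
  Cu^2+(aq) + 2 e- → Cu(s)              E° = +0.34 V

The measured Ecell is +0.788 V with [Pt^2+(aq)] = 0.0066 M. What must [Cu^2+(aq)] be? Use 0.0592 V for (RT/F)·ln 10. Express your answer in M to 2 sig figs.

1.8 M

The Pt²⁺/Pt couple has the larger reduction potential, so it is the cathode: E°cell = +1.20 − (+0.34) = +0.86 V and n = 2.
Rearranging E = E° − (0.0592/n)·log Q gives log Q = 2(+0.86 − (+0.788))/0.0592 = 2.432.
The balanced reaction is Pt^2+(aq) + Cu(s) → Pt(s) + Cu^2+(aq), so Q = [Cu^2+(aq)] / [Pt^2+(aq)].
Isolating [Cu^2+(aq)] in Q = 10^{2.432} yields log [Cu^2+(aq)] = 0.252, i.e. 1.8 M.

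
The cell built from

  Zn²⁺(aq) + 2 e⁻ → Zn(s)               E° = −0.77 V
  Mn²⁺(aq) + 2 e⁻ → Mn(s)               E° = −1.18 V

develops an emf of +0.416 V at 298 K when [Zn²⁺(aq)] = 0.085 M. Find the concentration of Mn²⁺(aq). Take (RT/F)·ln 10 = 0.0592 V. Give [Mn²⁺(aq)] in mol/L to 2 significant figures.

0.053 M

With Zn²⁺/Zn at the cathode and Mn²⁺/Mn at the anode, E°cell = −0.77 − (−1.18) = +0.41 V (n = 2).
Rearranging E = E° − (0.0592/n)·log Q gives log Q = 2(+0.41 − (+0.416))/0.0592 = −0.203.
For Zn²⁺(aq) + Mn(s) → Zn(s) + Mn²⁺(aq), the reaction quotient is Q = [Mn²⁺(aq)] / [Zn²⁺(aq)].
Substituting the known concentrations and solving, log [Mn²⁺(aq)] = −1.274 and [Mn²⁺(aq)] = 0.053 M.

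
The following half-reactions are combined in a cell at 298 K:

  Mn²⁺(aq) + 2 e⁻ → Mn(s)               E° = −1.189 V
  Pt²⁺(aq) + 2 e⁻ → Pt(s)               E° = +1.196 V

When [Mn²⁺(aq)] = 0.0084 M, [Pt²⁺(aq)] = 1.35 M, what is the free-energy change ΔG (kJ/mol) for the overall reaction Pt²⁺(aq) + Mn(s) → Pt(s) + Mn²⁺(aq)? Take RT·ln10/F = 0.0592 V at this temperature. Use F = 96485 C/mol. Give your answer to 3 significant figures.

−473 kJ/mol

The standard cell potential is +1.196 − (−1.189) = +2.385 V, with n = 2 electrons in the balanced equation.
Here Q = [Mn²⁺(aq)] / [Pt²⁺(aq)] = 0.00622 (log Q = −2.206), giving E = +2.385 − (0.0592/2)·(−2.206) = +2.4503 V.
Finally ΔG = −nFE = −(2)(96485 C/mol)(+2.4503 V) = −473 kJ/mol.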